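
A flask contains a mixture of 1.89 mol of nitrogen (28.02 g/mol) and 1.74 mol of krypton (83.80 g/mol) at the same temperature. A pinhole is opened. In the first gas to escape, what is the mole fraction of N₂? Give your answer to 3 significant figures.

0.653

Each component's effusion rate ∝ (its partial pressure)·(1/√M) ∝ n_i/√M_i.
x_N₂(eff) = (n_N₂/√M_N₂) / (n_N₂/√M_N₂ + n_Kr/√M_Kr)
= (1.89/√28.02) / (1.89/√28.02 + 1.74/√83.80) = 0.3570/(0.3570 + 0.1901) = 0.653.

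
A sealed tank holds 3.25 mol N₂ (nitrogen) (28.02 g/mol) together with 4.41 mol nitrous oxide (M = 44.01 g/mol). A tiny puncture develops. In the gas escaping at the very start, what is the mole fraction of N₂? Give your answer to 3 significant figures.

Rate_i ∝ x_i/√M_i (Graham's law weighted by mole fraction), so the effusate composition follows n_i/√M_i.
x_N₂(eff) = (n_N₂/√M_N₂) / (n_N₂/√M_N₂ + n_N₂O/√M_N₂O)
= (3.25/√28.02) / (3.25/√28.02 + 4.41/√44.01) = 0.6140/(0.6140 + 0.6648) = 0.480.

0.480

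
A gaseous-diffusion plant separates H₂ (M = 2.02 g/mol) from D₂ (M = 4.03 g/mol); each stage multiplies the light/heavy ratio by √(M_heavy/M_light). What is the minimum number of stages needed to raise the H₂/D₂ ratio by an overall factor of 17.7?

Per stage α = (4.03/2.02)^(1/2) = 1.99505^0.5, giving ln α = 0.3453.
Need α^N ≥ 17.7 ⇒ N ≥ ln(17.7) / ln α = 2.874 / 0.3453 = 8.32.
Rounding up, N = 9 stages.

9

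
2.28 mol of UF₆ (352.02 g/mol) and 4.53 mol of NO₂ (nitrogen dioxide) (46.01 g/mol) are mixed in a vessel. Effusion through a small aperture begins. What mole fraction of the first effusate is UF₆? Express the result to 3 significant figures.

Each component's effusion rate ∝ (its partial pressure)·(1/√M) ∝ n_i/√M_i.
Mole fraction of UF₆ in the effusate = (n_UF₆/√M_UF₆) / (n_UF₆/√M_UF₆ + n_NO₂/√M_NO₂)
= (2.28/√352.02) / (2.28/√352.02 + 4.53/√46.01) = 0.1215/(0.1215 + 0.6678) = 0.154.

0.154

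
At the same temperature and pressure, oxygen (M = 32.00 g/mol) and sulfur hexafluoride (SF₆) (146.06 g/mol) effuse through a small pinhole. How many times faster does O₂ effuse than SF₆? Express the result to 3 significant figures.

2.14

Using Graham's law: rate_O₂/rate_SF₆ = √(M_SF₆/M_O₂) = √(146.06/32.00) = √4.564 = 2.14.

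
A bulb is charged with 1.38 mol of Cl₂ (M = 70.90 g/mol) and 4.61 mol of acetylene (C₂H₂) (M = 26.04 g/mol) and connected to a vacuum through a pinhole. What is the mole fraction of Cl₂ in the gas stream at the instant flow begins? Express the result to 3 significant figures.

0.154

Rate_i ∝ x_i/√M_i (Graham's law weighted by mole fraction), so the effusate composition follows n_i/√M_i.
x_Cl₂(eff) = (n_Cl₂/√M_Cl₂) / (n_Cl₂/√M_Cl₂ + n_C₂H₂/√M_C₂H₂)
= (1.38/√70.90) / (1.38/√70.90 + 4.61/√26.04) = 0.1639/(0.1639 + 0.9034) = 0.154.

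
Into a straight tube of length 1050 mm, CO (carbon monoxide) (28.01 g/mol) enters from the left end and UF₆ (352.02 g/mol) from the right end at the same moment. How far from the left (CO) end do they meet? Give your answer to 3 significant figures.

Graham's law gives d_CO/d_UF₆ = rate_CO/rate_UF₆ = √(M_UF₆/M_CO) = √(352.02/28.01) = 3.545.
With d_CO + d_UF₆ = 1050 mm, d_UF₆ = 1050/(1 + 3.545) = 231.0 mm.
d_CO = 1050 − 231.0 = 819 mm.

819 mm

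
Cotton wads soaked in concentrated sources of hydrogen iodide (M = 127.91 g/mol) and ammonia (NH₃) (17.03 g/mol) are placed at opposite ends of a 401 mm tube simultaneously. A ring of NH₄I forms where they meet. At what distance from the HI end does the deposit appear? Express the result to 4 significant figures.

Graham's law gives d_HI/d_NH₃ = rate_HI/rate_NH₃ = √(M_NH₃/M_HI) = √(17.03/127.91) = 0.3649.
With d_HI + d_NH₃ = 401 mm, d_NH₃ = 401/(1 + 0.3649) = 293.8 mm.
d_HI = 401 − 293.8 = 107.2 mm.

107.2 mm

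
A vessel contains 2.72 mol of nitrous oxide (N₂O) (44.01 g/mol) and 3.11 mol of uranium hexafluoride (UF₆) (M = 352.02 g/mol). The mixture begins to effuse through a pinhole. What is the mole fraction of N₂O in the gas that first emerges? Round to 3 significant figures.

Each component's effusion rate ∝ (its partial pressure)·(1/√M) ∝ n_i/√M_i.
So x_N₂O in the escaping gas = (n_N₂O/√M_N₂O) / Σ(n_i/√M_i)
= (2.72/√44.01) / (2.72/√44.01 + 3.11/√352.02) = 0.4100/(0.4100 + 0.1658) = 0.712.

0.712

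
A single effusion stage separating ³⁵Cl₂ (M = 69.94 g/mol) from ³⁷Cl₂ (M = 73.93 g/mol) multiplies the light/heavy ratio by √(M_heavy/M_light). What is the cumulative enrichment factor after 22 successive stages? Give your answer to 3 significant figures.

1.84

Each stage multiplies the ratio by α = √(73.93/69.94), so after 22 stages the overall factor is α^22 = (73.93/69.94)^(22/2).
= 1.05705^11 = 1.84.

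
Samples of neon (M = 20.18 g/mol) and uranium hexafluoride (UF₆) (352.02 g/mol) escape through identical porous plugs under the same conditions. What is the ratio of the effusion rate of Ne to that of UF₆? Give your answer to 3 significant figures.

4.18

By Graham's law, rate_Ne/rate_UF₆ = √(M_UF₆/M_Ne) = √(352.02/20.18) = √17.44 = 4.18.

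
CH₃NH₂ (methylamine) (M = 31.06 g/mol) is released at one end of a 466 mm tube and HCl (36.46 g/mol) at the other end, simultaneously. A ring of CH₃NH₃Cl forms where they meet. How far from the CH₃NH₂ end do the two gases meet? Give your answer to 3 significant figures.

The fronts meet when d_CH₃NH₂ + d_HCl = L with d_CH₃NH₂/d_HCl = √(M_HCl/M_CH₃NH₂) (Graham's law). Here √(M_HCl/M_CH₃NH₂) = √(36.46/31.06) = 1.083.
With d_CH₃NH₂ + d_HCl = 466 mm, d_HCl = 466/(1 + 1.083) = 223.7 mm.
d_CH₃NH₂ = 466 − 223.7 = 242 mm.

242 mm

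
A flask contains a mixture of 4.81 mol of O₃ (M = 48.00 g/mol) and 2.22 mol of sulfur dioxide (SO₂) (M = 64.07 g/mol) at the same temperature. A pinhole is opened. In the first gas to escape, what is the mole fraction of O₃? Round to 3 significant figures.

0.715

The effusion rate of species i is ∝ p_i/√M_i ∝ n_i/√M_i.
So x_O₃ in the escaping gas = (n_O₃/√M_O₃) / Σ(n_i/√M_i)
= (4.81/√48.00) / (4.81/√48.00 + 2.22/√64.07) = 0.6943/(0.6943 + 0.2773) = 0.715.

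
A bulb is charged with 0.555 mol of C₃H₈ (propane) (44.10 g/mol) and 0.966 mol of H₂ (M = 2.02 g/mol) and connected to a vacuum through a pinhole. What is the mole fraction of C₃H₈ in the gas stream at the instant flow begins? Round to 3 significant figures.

Rate_i ∝ x_i/√M_i (Graham's law weighted by mole fraction), so the effusate composition follows n_i/√M_i.
x_C₃H₈(eff) = (n_C₃H₈/√M_C₃H₈) / (n_C₃H₈/√M_C₃H₈ + n_H₂/√M_H₂)
= (0.555/√44.10) / (0.555/√44.10 + 0.966/√2.02) = 0.08357/(0.08357 + 0.6797) = 0.109.

0.109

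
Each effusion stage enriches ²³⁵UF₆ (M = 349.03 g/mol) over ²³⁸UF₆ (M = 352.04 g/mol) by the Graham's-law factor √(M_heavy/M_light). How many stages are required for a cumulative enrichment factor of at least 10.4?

Single-stage factor α = √(352.04/349.03), so ln α = ½ ln(1.00862) = 0.004293.
Need α^N ≥ 10.4 ⇒ N ≥ ln(10.4) / ln α = 2.342 / 0.004293 = 545.44.
So at least 546 stages are needed.

546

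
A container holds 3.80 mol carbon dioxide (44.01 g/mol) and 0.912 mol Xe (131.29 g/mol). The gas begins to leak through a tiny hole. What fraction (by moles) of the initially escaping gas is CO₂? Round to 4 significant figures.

Effusion rate of each component ∝ n_i/√M_i (partial pressure × 1/√M).
x_CO₂(eff) = (n_CO₂/√M_CO₂) / (n_CO₂/√M_CO₂ + n_Xe/√M_Xe)
= (3.80/√44.01) / (3.80/√44.01 + 0.912/√131.29) = 0.5728/(0.5728 + 0.07959) = 0.8780.

0.8780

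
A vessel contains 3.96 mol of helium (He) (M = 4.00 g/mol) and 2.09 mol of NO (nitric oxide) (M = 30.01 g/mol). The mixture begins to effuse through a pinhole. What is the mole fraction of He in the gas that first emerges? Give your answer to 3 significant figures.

0.838

Each component's effusion rate ∝ (its partial pressure)·(1/√M) ∝ n_i/√M_i.
So x_He in the escaping gas = (n_He/√M_He) / Σ(n_i/√M_i)
= (3.96/√4.00) / (3.96/√4.00 + 2.09/√30.01) = 1.980/(1.980 + 0.3815) = 0.838.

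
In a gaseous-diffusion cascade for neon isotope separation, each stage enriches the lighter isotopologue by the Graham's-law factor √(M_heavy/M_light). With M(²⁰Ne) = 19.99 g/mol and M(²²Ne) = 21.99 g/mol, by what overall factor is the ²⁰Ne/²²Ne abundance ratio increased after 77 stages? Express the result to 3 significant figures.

After 77 stages the ratio has grown by (√(21.99/19.99))^77 = (21.99/19.99)^(77/2).
= 1.10005^(77/2) = 39.3.

39.3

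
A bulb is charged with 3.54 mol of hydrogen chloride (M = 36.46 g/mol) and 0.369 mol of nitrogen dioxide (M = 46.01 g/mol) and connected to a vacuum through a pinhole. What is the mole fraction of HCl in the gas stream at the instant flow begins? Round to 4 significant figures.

Rate_i ∝ x_i/√M_i (Graham's law weighted by mole fraction), so the effusate composition follows n_i/√M_i.
x_HCl(eff) = (n_HCl/√M_HCl) / (n_HCl/√M_HCl + n_NO₂/√M_NO₂)
= (3.54/√36.46) / (3.54/√36.46 + 0.369/√46.01) = 0.5863/(0.5863 + 0.05440) = 0.9151.

0.9151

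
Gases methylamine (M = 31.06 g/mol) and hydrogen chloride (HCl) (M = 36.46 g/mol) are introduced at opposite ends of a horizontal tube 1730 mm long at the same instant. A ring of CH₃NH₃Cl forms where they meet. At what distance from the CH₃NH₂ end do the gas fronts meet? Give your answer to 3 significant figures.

The fronts meet when d_CH₃NH₂ + d_HCl = L with d_CH₃NH₂/d_HCl = √(M_HCl/M_CH₃NH₂) (Graham's law). Here √(M_HCl/M_CH₃NH₂) = √(36.46/31.06) = 1.083.
With d_CH₃NH₂ + d_HCl = 1730 mm, d_HCl = 1730/(1 + 1.083) = 830.4 mm.
d_CH₃NH₂ = 1730 − 830.4 = 900 mm.

900 mm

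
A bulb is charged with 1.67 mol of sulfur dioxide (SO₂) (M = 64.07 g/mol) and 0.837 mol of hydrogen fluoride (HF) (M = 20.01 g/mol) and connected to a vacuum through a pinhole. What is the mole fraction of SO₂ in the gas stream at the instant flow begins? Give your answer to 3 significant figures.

0.527

Each component's effusion rate ∝ (its partial pressure)·(1/√M) ∝ n_i/√M_i.
So x_SO₂ in the escaping gas = (n_SO₂/√M_SO₂) / Σ(n_i/√M_i)
= (1.67/√64.07) / (1.67/√64.07 + 0.837/√20.01) = 0.2086/(0.2086 + 0.1871) = 0.527.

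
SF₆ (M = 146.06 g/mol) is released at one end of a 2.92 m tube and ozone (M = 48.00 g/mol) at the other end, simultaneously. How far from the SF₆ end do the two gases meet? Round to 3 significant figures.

1.06 m

In equal time, each gas travels a distance ∝ its rate ∝ 1/√M, so d_SF₆/d_O₃ = √(M_O₃/M_SF₆) = √(48.00/146.06) = 0.5733.
With d_SF₆ + d_O₃ = 2.92 m, d_O₃ = 2.92/(1 + 0.5733) = 1.856 m.
d_SF₆ = 2.92 − 1.856 = 1.06 m.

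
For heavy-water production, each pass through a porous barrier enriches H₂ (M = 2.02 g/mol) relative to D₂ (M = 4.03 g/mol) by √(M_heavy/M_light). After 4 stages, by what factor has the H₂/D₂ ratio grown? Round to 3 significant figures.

After 4 stages the ratio has grown by (√(4.03/2.02))^4 = (4.03/2.02)^(4/2).
= 1.99505^2 = 3.98.

3.98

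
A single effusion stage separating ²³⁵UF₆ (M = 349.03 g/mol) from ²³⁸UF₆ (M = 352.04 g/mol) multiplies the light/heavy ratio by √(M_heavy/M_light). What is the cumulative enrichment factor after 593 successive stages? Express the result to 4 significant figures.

After 593 stages the ratio has grown by (√(352.04/349.03))^593 = (352.04/349.03)^(593/2).
= 1.00862^(593/2) = 12.76.

12.76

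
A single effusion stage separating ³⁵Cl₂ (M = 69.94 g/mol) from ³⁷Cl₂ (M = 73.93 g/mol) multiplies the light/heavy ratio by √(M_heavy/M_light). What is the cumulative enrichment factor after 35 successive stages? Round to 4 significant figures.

After 35 stages the ratio has grown by (√(73.93/69.94))^35 = (73.93/69.94)^(35/2).
= 1.05705^(35/2) = 2.640.

2.640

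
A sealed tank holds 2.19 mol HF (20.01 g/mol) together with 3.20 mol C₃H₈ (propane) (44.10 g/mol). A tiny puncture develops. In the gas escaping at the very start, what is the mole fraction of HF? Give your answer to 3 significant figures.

0.504

The effusion rate of species i is ∝ p_i/√M_i ∝ n_i/√M_i.
Mole fraction of HF in the effusate = (n_HF/√M_HF) / (n_HF/√M_HF + n_C₃H₈/√M_C₃H₈)
= (2.19/√20.01) / (2.19/√20.01 + 3.20/√44.10) = 0.4896/(0.4896 + 0.4819) = 0.504.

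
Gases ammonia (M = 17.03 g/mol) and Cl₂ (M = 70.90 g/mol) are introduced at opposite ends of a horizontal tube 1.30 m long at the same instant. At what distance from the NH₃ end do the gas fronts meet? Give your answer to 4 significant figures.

In equal time, each gas travels a distance ∝ its rate ∝ 1/√M, so d_NH₃/d_Cl₂ = √(M_Cl₂/M_NH₃) = √(70.90/17.03) = 2.040.
With d_NH₃ + d_Cl₂ = 1.30 m, d_Cl₂ = 1.30/(1 + 2.040) = 0.4276 m.
d_NH₃ = 1.30 − 0.4276 = 0.8724 m.

0.8724 m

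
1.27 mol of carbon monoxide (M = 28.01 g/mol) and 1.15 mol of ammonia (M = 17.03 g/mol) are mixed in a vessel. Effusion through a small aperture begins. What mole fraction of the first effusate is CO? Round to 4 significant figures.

Rate_i ∝ x_i/√M_i (Graham's law weighted by mole fraction), so the effusate composition follows n_i/√M_i.
x_CO(eff) = (n_CO/√M_CO) / (n_CO/√M_CO + n_NH₃/√M_NH₃)
= (1.27/√28.01) / (1.27/√28.01 + 1.15/√17.03) = 0.2400/(0.2400 + 0.2787) = 0.4627.

0.4627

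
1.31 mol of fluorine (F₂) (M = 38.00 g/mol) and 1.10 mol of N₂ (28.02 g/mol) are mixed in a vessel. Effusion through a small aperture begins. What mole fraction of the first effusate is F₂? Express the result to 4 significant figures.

Each component's effusion rate ∝ (its partial pressure)·(1/√M) ∝ n_i/√M_i.
x_F₂(eff) = (n_F₂/√M_F₂) / (n_F₂/√M_F₂ + n_N₂/√M_N₂)
= (1.31/√38.00) / (1.31/√38.00 + 1.10/√28.02) = 0.2125/(0.2125 + 0.2078) = 0.5056.

0.5056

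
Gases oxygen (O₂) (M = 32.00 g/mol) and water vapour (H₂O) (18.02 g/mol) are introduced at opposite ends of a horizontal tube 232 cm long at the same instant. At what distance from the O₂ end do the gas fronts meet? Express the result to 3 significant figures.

99.5 cm

The fronts meet when d_O₂ + d_H₂O = L with d_O₂/d_H₂O = √(M_H₂O/M_O₂) (Graham's law). Here √(M_H₂O/M_O₂) = √(18.02/32.00) = 0.7504.
With d_O₂ + d_H₂O = 232 cm, d_H₂O = 232/(1 + 0.7504) = 132.5 cm.
d_O₂ = 232 − 132.5 = 99.5 cm.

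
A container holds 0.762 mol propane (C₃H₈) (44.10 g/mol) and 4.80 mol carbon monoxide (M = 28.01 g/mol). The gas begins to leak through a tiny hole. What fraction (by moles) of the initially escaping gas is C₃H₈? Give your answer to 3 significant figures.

0.112

Effusion rate of each component ∝ n_i/√M_i (partial pressure × 1/√M).
x_C₃H₈(eff) = (n_C₃H₈/√M_C₃H₈) / (n_C₃H₈/√M_C₃H₈ + n_CO/√M_CO)
= (0.762/√44.10) / (0.762/√44.10 + 4.80/√28.01) = 0.1147/(0.1147 + 0.9070) = 0.112.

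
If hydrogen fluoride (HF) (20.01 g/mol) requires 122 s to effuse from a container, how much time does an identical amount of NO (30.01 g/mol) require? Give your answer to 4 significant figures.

149.4 s

From Graham's law, t_NO/t_HF = √(M_NO/M_HF) = √(30.01/20.01) = √1.500 = 1.225.
So the time for NO is 122 × 1.225 = 149.4 s.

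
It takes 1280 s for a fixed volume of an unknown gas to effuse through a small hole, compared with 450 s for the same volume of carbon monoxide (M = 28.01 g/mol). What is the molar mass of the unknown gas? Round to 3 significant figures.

From Graham's law, t_X/t_CO = √(M_X/M_CO).
1280/450 = 2.844 = √(M_X/28.01)
M_X = 28.01 × 2.844² = 28.01 × 8.091 = 227 g/mol

227 g/mol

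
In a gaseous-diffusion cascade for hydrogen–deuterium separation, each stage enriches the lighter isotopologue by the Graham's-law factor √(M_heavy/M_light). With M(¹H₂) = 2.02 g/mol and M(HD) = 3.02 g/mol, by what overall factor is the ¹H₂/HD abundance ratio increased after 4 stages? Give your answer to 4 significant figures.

2.235

Overall factor = α^4 with α = √(3.02/2.02), i.e. (3.02/2.02)^(4/2).
= 1.49505^2 = 2.235.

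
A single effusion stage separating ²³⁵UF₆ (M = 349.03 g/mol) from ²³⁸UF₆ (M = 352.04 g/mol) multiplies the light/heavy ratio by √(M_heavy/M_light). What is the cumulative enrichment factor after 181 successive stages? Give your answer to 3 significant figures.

2.18

Each stage multiplies the ratio by α = √(352.04/349.03), so after 181 stages the overall factor is α^181 = (352.04/349.03)^(181/2).
= 1.00862^(181/2) = 2.18.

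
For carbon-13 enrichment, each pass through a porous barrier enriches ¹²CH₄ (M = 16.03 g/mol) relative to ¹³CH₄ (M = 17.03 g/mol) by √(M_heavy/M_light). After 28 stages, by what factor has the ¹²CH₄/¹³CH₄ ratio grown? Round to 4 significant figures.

2.333

After 28 stages the ratio has grown by (√(17.03/16.03))^28 = (17.03/16.03)^(28/2).
= 1.06238^14 = 2.333.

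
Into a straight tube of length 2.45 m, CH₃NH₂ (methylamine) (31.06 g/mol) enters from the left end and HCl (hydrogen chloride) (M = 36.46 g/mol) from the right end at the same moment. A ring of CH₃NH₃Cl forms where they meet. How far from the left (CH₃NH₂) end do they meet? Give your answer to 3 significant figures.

The fronts meet when d_CH₃NH₂ + d_HCl = L with d_CH₃NH₂/d_HCl = √(M_HCl/M_CH₃NH₂) (Graham's law). Here √(M_HCl/M_CH₃NH₂) = √(36.46/31.06) = 1.083.
With d_CH₃NH₂ + d_HCl = 2.45 m, d_HCl = 2.45/(1 + 1.083) = 1.176 m.
d_CH₃NH₂ = 2.45 − 1.176 = 1.27 m.

1.27 m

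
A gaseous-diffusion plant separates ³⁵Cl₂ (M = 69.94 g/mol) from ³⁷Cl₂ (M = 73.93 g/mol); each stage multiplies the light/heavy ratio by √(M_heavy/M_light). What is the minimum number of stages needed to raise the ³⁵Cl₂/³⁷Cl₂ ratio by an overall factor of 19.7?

108

With α = √(73.93/69.94) per stage, ln α = ½ ln(1.05705) = 0.02774.
Need α^N ≥ 19.7 ⇒ N ≥ ln(19.7) / ln α = 2.981 / 0.02774 = 107.45.
Rounding up, N = 108 stages.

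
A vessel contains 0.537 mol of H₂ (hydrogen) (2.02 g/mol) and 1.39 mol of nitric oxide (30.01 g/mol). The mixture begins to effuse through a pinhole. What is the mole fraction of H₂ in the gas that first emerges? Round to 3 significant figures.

Effusion rate of each component ∝ n_i/√M_i (partial pressure × 1/√M).
x_H₂(eff) = (n_H₂/√M_H₂) / (n_H₂/√M_H₂ + n_NO/√M_NO)
= (0.537/√2.02) / (0.537/√2.02 + 1.39/√30.01) = 0.3778/(0.3778 + 0.2537) = 0.598.

0.598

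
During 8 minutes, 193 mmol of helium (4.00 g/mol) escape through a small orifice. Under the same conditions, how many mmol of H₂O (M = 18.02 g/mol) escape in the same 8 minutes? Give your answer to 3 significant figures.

Since effusion rate ∝ 1/√M, rate_H₂O/rate_He = √(M_He/M_H₂O) = √(4.00/18.02) = √0.2220 = 0.4711.
So the amount for H₂O is 193 × 0.4711 = 90.9 mmol.

90.9 mmol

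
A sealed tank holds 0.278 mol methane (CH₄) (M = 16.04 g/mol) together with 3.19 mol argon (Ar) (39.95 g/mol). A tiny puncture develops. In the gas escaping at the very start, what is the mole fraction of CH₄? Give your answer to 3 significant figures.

0.121

The effusion rate of species i is ∝ p_i/√M_i ∝ n_i/√M_i.
Mole fraction of CH₄ in the effusate = (n_CH₄/√M_CH₄) / (n_CH₄/√M_CH₄ + n_Ar/√M_Ar)
= (0.278/√16.04) / (0.278/√16.04 + 3.19/√39.95) = 0.06941/(0.06941 + 0.5047) = 0.121.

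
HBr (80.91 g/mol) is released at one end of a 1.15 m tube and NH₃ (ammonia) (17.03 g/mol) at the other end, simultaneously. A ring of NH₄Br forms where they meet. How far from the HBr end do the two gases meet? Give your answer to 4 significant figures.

0.3617 m

The fronts meet when d_HBr + d_NH₃ = L with d_HBr/d_NH₃ = √(M_NH₃/M_HBr) (Graham's law). Here √(M_NH₃/M_HBr) = √(17.03/80.91) = 0.4588.
With d_HBr + d_NH₃ = 1.15 m, d_NH₃ = 1.15/(1 + 0.4588) = 0.7883 m.
d_HBr = 1.15 − 0.7883 = 0.3617 m.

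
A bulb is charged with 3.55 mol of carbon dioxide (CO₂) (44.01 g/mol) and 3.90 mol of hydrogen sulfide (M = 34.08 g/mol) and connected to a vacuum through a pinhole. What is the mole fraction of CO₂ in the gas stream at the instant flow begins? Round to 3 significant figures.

Rate_i ∝ x_i/√M_i (Graham's law weighted by mole fraction), so the effusate composition follows n_i/√M_i.
x_CO₂(eff) = (n_CO₂/√M_CO₂) / (n_CO₂/√M_CO₂ + n_H₂S/√M_H₂S)
= (3.55/√44.01) / (3.55/√44.01 + 3.90/√34.08) = 0.5351/(0.5351 + 0.6681) = 0.445.

0.445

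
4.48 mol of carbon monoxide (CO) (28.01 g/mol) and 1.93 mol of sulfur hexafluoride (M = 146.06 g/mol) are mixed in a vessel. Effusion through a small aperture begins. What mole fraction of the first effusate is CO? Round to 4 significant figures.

Each component's effusion rate ∝ (its partial pressure)·(1/√M) ∝ n_i/√M_i.
So x_CO in the escaping gas = (n_CO/√M_CO) / Σ(n_i/√M_i)
= (4.48/√28.01) / (4.48/√28.01 + 1.93/√146.06) = 0.8465/(0.8465 + 0.1597) = 0.8413.

0.8413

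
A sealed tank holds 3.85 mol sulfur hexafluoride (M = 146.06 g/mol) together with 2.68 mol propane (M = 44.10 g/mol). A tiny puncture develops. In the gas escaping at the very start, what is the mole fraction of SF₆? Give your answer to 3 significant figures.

0.441

The effusion rate of species i is ∝ p_i/√M_i ∝ n_i/√M_i.
Mole fraction of SF₆ in the effusate = (n_SF₆/√M_SF₆) / (n_SF₆/√M_SF₆ + n_C₃H₈/√M_C₃H₈)
= (3.85/√146.06) / (3.85/√146.06 + 2.68/√44.10) = 0.3186/(0.3186 + 0.4036) = 0.441.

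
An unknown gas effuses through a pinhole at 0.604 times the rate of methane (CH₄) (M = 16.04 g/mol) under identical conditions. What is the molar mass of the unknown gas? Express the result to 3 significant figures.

44.0 g/mol

Since effusion rate ∝ 1/√M, rate_X/rate_CH₄ = √(M_CH₄/M_X).
0.604 = √(16.04/M_X)
M_X = 16.04 / 0.604² = 16.04 / 0.3648 = 44.0 g/mol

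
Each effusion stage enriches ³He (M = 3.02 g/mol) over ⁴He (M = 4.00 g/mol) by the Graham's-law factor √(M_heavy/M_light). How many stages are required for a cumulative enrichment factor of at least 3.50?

9

Per stage α = (4.00/3.02)^(1/2) = 1.32450^0.5, giving ln α = 0.1405.
Need α^N ≥ 3.50 ⇒ N ≥ ln(3.50) / ln α = 1.253 / 0.1405 = 8.92.
Minimum whole number of stages: N = 9.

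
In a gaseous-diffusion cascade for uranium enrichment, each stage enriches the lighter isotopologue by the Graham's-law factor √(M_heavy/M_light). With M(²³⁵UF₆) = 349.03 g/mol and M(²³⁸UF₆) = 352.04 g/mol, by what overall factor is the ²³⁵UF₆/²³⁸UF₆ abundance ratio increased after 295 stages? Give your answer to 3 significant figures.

Each stage multiplies the ratio by α = √(352.04/349.03), so after 295 stages the overall factor is α^295 = (352.04/349.03)^(295/2).
= 1.00862^(295/2) = 3.55.

3.55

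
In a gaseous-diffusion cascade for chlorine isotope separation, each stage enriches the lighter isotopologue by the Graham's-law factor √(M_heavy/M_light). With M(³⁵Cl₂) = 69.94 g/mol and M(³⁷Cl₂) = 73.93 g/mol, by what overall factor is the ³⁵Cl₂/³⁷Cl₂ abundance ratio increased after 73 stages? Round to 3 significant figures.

Overall factor = α^73 with α = √(73.93/69.94), i.e. (73.93/69.94)^(73/2).
= 1.05705^(73/2) = 7.58.

7.58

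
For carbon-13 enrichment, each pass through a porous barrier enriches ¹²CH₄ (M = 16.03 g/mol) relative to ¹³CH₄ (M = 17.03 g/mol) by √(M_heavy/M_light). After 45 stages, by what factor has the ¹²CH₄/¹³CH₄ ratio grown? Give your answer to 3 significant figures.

Each stage multiplies the ratio by α = √(17.03/16.03), so after 45 stages the overall factor is α^45 = (17.03/16.03)^(45/2).
= 1.06238^(45/2) = 3.90.

3.90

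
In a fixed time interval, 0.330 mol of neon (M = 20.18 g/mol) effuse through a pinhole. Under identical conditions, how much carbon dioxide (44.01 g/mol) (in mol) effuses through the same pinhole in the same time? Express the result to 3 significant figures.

By Graham's law, rate_CO₂/rate_Ne = √(M_Ne/M_CO₂) = √(20.18/44.01) = √0.4585 = 0.6772.
So the amount for CO₂ is 0.330 × 0.6772 = 0.223 mol.

0.223 mol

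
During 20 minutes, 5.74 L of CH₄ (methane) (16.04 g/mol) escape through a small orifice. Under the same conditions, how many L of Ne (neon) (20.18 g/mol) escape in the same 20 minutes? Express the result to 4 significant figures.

Since effusion rate ∝ 1/√M, rate_Ne/rate_CH₄ = √(M_CH₄/M_Ne) = √(16.04/20.18) = √0.7948 = 0.8915.
So the volume for Ne is 5.74 × 0.8915 = 5.117 L.

5.117 L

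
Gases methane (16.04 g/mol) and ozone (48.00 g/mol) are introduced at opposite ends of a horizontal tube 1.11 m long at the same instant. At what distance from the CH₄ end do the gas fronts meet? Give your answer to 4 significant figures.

In equal time, each gas travels a distance ∝ its rate ∝ 1/√M, so d_CH₄/d_O₃ = √(M_O₃/M_CH₄) = √(48.00/16.04) = 1.730.
With d_CH₄ + d_O₃ = 1.11 m, d_O₃ = 1.11/(1 + 1.730) = 0.4066 m.
d_CH₄ = 1.11 − 0.4066 = 0.7034 m.

0.7034 m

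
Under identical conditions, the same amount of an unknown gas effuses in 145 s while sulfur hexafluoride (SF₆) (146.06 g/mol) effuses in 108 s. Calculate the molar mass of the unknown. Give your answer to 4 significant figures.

From Graham's law, t_X/t_SF₆ = √(M_X/M_SF₆).
145/108 = 1.343 = √(M_X/146.06)
M_X = 146.06 × 1.343² = 146.06 × 1.803 = 263.3 g/mol

263.3 g/mol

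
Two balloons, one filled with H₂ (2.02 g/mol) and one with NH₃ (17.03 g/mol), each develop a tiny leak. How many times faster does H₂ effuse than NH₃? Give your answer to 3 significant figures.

Graham's law gives rate_H₂/rate_NH₃ = √(M_NH₃/M_H₂) = √(17.03/2.02) = √8.431 = 2.90.

2.90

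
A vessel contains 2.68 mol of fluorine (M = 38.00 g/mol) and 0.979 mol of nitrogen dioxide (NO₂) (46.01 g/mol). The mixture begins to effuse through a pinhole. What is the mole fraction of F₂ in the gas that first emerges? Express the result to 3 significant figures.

Effusion rate of each component ∝ n_i/√M_i (partial pressure × 1/√M).
x_F₂(eff) = (n_F₂/√M_F₂) / (n_F₂/√M_F₂ + n_NO₂/√M_NO₂)
= (2.68/√38.00) / (2.68/√38.00 + 0.979/√46.01) = 0.4348/(0.4348 + 0.1443) = 0.751.

0.751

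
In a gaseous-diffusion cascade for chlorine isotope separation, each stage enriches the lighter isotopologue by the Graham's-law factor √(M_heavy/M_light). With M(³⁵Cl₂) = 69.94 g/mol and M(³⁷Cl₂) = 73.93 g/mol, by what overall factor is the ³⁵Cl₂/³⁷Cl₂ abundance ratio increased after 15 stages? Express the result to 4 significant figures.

The single-stage factor is √(M_heavy/M_light), so 15 stages give [√(73.93/69.94)]^15 = (73.93/69.94)^(15/2).
= 1.05705^(15/2) = 1.516.

1.516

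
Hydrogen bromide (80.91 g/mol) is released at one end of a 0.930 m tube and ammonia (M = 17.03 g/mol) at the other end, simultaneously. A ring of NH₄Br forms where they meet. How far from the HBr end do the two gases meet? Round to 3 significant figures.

In equal time, each gas travels a distance ∝ its rate ∝ 1/√M, so d_HBr/d_NH₃ = √(M_NH₃/M_HBr) = √(17.03/80.91) = 0.4588.
With d_HBr + d_NH₃ = 0.930 m, d_NH₃ = 0.930/(1 + 0.4588) = 0.6375 m.
d_HBr = 0.930 − 0.6375 = 0.292 m.

0.292 m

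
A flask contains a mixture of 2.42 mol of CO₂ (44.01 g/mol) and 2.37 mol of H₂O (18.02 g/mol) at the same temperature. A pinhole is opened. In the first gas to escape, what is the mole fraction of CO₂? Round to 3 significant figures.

0.395

Effusion rate of each component ∝ n_i/√M_i (partial pressure × 1/√M).
Mole fraction of CO₂ in the effusate = (n_CO₂/√M_CO₂) / (n_CO₂/√M_CO₂ + n_H₂O/√M_H₂O)
= (2.42/√44.01) / (2.42/√44.01 + 2.37/√18.02) = 0.3648/(0.3648 + 0.5583) = 0.395.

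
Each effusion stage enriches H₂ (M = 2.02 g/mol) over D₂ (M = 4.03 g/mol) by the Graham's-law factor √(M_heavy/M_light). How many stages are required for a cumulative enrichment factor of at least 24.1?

With α = √(4.03/2.02) per stage, ln α = ½ ln(1.99505) = 0.3453.
Need α^N ≥ 24.1 ⇒ N ≥ ln(24.1) / ln α = 3.182 / 0.3453 = 9.21.
Rounding up, N = 10 stages.

10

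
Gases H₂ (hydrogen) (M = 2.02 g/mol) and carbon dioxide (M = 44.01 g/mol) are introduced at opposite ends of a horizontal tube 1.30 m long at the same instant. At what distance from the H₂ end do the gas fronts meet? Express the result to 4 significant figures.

Distances travelled in equal time are proportional to diffusion rates, so d_H₂/d_CO₂ = √(M_CO₂/M_H₂) = √(44.01/2.02) = 4.668.
With d_H₂ + d_CO₂ = 1.30 m, d_CO₂ = 1.30/(1 + 4.668) = 0.2294 m.
d_H₂ = 1.30 − 0.2294 = 1.071 m.

1.071 m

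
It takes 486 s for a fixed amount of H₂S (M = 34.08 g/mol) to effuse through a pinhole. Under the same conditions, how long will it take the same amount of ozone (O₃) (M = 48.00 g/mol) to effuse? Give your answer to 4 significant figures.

Since effusion rate ∝ 1/√M, t_O₃/t_H₂S = √(M_O₃/M_H₂S) = √(48.00/34.08) = √1.408 = 1.187.
So the time for O₃ is 486 × 1.187 = 576.8 s.

576.8 s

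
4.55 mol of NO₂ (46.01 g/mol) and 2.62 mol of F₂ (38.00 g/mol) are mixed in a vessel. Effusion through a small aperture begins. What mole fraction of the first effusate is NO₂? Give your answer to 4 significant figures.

Rate_i ∝ x_i/√M_i (Graham's law weighted by mole fraction), so the effusate composition follows n_i/√M_i.
So x_NO₂ in the escaping gas = (n_NO₂/√M_NO₂) / Σ(n_i/√M_i)
= (4.55/√46.01) / (4.55/√46.01 + 2.62/√38.00) = 0.6708/(0.6708 + 0.4250) = 0.6121.

0.6121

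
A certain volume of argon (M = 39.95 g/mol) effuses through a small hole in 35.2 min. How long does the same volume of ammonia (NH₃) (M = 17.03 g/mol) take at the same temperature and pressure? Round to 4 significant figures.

22.98 min

By Graham's law, t_NH₃/t_Ar = √(M_NH₃/M_Ar) = √(17.03/39.95) = √0.4263 = 0.6529.
So the time for NH₃ is 35.2 × 0.6529 = 22.98 min.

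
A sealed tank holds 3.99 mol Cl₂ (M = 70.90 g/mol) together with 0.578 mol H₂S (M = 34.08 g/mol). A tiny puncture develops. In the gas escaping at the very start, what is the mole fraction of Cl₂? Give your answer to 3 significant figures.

0.827

Effusion rate of each component ∝ n_i/√M_i (partial pressure × 1/√M).
x_Cl₂(eff) = (n_Cl₂/√M_Cl₂) / (n_Cl₂/√M_Cl₂ + n_H₂S/√M_H₂S)
= (3.99/√70.90) / (3.99/√70.90 + 0.578/√34.08) = 0.4739/(0.4739 + 0.09901) = 0.827.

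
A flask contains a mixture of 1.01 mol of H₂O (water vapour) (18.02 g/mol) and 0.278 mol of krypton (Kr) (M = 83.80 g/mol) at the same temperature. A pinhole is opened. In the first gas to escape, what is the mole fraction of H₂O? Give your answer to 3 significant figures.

0.887

The effusion rate of species i is ∝ p_i/√M_i ∝ n_i/√M_i.
So x_H₂O in the escaping gas = (n_H₂O/√M_H₂O) / Σ(n_i/√M_i)
= (1.01/√18.02) / (1.01/√18.02 + 0.278/√83.80) = 0.2379/(0.2379 + 0.03037) = 0.887.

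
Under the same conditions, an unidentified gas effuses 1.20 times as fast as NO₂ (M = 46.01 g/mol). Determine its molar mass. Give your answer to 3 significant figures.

32.0 g/mol

By Graham's law, rate_X/rate_NO₂ = √(M_NO₂/M_X).
1.20 = √(46.01/M_X)
M_X = 46.01 / 1.20² = 46.01 / 1.440 = 32.0 g/mol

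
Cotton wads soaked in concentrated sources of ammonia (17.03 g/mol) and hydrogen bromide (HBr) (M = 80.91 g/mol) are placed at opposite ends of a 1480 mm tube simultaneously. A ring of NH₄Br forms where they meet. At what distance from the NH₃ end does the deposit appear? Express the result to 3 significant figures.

In equal time, each gas travels a distance ∝ its rate ∝ 1/√M, so d_NH₃/d_HBr = √(M_HBr/M_NH₃) = √(80.91/17.03) = 2.180.
With d_NH₃ + d_HBr = 1480 mm, d_HBr = 1480/(1 + 2.180) = 465.5 mm.
d_NH₃ = 1480 − 465.5 = 1010 mm.

1010 mm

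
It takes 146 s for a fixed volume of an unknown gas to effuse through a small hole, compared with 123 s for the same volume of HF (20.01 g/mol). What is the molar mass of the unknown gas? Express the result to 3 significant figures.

28.2 g/mol

Using Graham's law: t_X/t_HF = √(M_X/M_HF).
146/123 = 1.187 = √(M_X/20.01)
M_X = 20.01 × 1.187² = 20.01 × 1.409 = 28.2 g/mol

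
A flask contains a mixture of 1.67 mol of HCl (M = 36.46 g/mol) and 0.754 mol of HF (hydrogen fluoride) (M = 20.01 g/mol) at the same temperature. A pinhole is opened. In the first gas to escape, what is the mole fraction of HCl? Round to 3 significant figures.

Each component's effusion rate ∝ (its partial pressure)·(1/√M) ∝ n_i/√M_i.
x_HCl(eff) = (n_HCl/√M_HCl) / (n_HCl/√M_HCl + n_HF/√M_HF)
= (1.67/√36.46) / (1.67/√36.46 + 0.754/√20.01) = 0.2766/(0.2766 + 0.1686) = 0.621.

0.621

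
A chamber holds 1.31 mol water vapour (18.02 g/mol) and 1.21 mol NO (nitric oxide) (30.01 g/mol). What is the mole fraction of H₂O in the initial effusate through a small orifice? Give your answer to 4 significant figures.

0.5828

Rate_i ∝ x_i/√M_i (Graham's law weighted by mole fraction), so the effusate composition follows n_i/√M_i.
x_H₂O(eff) = (n_H₂O/√M_H₂O) / (n_H₂O/√M_H₂O + n_NO/√M_NO)
= (1.31/√18.02) / (1.31/√18.02 + 1.21/√30.01) = 0.3086/(0.3086 + 0.2209) = 0.5828.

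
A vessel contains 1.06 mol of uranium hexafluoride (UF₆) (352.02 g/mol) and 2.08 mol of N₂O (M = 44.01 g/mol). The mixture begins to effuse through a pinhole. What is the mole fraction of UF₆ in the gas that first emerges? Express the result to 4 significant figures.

Each component's effusion rate ∝ (its partial pressure)·(1/√M) ∝ n_i/√M_i.
Mole fraction of UF₆ in the effusate = (n_UF₆/√M_UF₆) / (n_UF₆/√M_UF₆ + n_N₂O/√M_N₂O)
= (1.06/√352.02) / (1.06/√352.02 + 2.08/√44.01) = 0.05650/(0.05650 + 0.3135) = 0.1527.

0.1527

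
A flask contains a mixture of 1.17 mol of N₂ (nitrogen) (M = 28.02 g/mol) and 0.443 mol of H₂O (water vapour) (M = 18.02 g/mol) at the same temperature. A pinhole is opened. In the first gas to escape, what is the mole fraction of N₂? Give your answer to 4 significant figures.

0.6793

The effusion rate of species i is ∝ p_i/√M_i ∝ n_i/√M_i.
x_N₂(eff) = (n_N₂/√M_N₂) / (n_N₂/√M_N₂ + n_H₂O/√M_H₂O)
= (1.17/√28.02) / (1.17/√28.02 + 0.443/√18.02) = 0.2210/(0.2210 + 0.1044) = 0.6793.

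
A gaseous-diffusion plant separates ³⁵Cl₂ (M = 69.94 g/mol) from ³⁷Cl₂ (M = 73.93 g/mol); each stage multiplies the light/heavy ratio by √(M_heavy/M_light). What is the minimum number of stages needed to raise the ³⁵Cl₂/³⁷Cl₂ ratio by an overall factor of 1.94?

24

Per stage α = (73.93/69.94)^(1/2) = 1.05705^0.5, giving ln α = 0.02774.
Need α^N ≥ 1.94 ⇒ N ≥ ln(1.94) / ln α = 0.6627 / 0.02774 = 23.89.
So at least 24 stages are needed.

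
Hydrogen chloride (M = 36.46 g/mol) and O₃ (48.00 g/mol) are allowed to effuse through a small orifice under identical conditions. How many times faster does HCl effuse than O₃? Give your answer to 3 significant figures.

1.15

Using Graham's law: rate_HCl/rate_O₃ = √(M_O₃/M_HCl) = √(48.00/36.46) = √1.317 = 1.15.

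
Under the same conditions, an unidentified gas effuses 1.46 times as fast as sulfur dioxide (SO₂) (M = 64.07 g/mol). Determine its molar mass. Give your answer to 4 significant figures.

Graham's law gives rate_X/rate_SO₂ = √(M_SO₂/M_X).
1.46 = √(64.07/M_X)
M_X = 64.07 / 1.46² = 64.07 / 2.132 = 30.06 g/mol

30.06 g/mol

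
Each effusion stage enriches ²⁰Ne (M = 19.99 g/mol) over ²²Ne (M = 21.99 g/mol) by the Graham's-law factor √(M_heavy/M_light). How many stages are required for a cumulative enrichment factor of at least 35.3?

Per stage α = (21.99/19.99)^(1/2) = 1.10005^0.5, giving ln α = 0.04768.
Need α^N ≥ 35.3 ⇒ N ≥ ln(35.3) / ln α = 3.564 / 0.04768 = 74.75.
Minimum whole number of stages: N = 75.

75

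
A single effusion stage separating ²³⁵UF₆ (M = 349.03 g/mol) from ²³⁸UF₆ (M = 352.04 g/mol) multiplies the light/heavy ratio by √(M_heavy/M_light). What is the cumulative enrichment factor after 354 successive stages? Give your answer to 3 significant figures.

4.57

After 354 stages the ratio has grown by (√(352.04/349.03))^354 = (352.04/349.03)^(354/2).
= 1.00862^177 = 4.57.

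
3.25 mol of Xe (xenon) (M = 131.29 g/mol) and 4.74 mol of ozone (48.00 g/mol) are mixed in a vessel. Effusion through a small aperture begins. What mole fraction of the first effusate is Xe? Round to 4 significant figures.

0.2931

Each component's effusion rate ∝ (its partial pressure)·(1/√M) ∝ n_i/√M_i.
x_Xe(eff) = (n_Xe/√M_Xe) / (n_Xe/√M_Xe + n_O₃/√M_O₃)
= (3.25/√131.29) / (3.25/√131.29 + 4.74/√48.00) = 0.2836/(0.2836 + 0.6842) = 0.2931.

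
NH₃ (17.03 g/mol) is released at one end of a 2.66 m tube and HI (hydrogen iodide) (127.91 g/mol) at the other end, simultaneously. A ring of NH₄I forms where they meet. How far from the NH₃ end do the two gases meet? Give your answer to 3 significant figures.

1.95 m

Graham's law gives d_NH₃/d_HI = rate_NH₃/rate_HI = √(M_HI/M_NH₃) = √(127.91/17.03) = 2.741.
With d_NH₃ + d_HI = 2.66 m, d_HI = 2.66/(1 + 2.741) = 0.7111 m.
d_NH₃ = 2.66 − 0.7111 = 1.95 m.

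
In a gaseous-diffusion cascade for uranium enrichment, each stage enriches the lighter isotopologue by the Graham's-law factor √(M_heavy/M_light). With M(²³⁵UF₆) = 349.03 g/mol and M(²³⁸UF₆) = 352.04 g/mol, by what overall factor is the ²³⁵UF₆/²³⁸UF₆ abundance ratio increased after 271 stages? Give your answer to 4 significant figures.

The single-stage factor is √(M_heavy/M_light), so 271 stages give [√(352.04/349.03)]^271 = (352.04/349.03)^(271/2).
= 1.00862^(271/2) = 3.201.

3.201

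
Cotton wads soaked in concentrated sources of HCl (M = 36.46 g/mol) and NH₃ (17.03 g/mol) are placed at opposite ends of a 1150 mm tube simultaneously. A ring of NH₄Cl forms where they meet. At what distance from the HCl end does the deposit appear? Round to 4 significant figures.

466.9 mm

In equal time, each gas travels a distance ∝ its rate ∝ 1/√M, so d_HCl/d_NH₃ = √(M_NH₃/M_HCl) = √(17.03/36.46) = 0.6834.
With d_HCl + d_NH₃ = 1150 mm, d_NH₃ = 1150/(1 + 0.6834) = 683.1 mm.
d_HCl = 1150 − 683.1 = 466.9 mm.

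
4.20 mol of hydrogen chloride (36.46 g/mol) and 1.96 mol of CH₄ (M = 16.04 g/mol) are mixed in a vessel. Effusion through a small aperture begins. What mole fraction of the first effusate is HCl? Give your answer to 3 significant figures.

The effusion rate of species i is ∝ p_i/√M_i ∝ n_i/√M_i.
Mole fraction of HCl in the effusate = (n_HCl/√M_HCl) / (n_HCl/√M_HCl + n_CH₄/√M_CH₄)
= (4.20/√36.46) / (4.20/√36.46 + 1.96/√16.04) = 0.6956/(0.6956 + 0.4894) = 0.587.

0.587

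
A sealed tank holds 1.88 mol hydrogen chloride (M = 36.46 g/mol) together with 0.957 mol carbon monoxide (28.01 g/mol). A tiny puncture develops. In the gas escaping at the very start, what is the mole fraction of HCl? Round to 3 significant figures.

Rate_i ∝ x_i/√M_i (Graham's law weighted by mole fraction), so the effusate composition follows n_i/√M_i.
x_HCl(eff) = (n_HCl/√M_HCl) / (n_HCl/√M_HCl + n_CO/√M_CO)
= (1.88/√36.46) / (1.88/√36.46 + 0.957/√28.01) = 0.3114/(0.3114 + 0.1808) = 0.633.

0.633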